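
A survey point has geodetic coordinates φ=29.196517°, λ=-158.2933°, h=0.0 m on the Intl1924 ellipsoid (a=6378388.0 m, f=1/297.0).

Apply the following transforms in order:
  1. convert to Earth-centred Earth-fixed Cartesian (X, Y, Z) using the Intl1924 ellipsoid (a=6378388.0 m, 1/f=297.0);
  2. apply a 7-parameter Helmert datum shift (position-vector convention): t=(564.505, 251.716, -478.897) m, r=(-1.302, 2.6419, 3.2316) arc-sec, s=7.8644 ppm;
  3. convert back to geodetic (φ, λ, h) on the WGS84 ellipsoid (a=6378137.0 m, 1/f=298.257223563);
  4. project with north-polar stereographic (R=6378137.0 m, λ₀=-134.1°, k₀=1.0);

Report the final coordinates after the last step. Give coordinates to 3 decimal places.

E=-3067290.033 m, N=-6827357.465 m

start: φ=29.196517°, λ=-158.293300°, h=0.000 m
→ ECEF (a=6378388.000, f=1/297.0): X=-5177335.2073, Y=-2061013.2426, Z=3092977.5742
→ Helmert 7p (PV): X=-5176739.5122, Y=-2060839.3265, Z=3092602.3247
→ geod (Bowring, a=6378137.000): φ=29.19557956°, λ=-158.29269600°, h=-493.0242 m
→ stereo (R=6378137.0, λ₀=-134.1°): E=-3067290.0329, N=-6827357.4648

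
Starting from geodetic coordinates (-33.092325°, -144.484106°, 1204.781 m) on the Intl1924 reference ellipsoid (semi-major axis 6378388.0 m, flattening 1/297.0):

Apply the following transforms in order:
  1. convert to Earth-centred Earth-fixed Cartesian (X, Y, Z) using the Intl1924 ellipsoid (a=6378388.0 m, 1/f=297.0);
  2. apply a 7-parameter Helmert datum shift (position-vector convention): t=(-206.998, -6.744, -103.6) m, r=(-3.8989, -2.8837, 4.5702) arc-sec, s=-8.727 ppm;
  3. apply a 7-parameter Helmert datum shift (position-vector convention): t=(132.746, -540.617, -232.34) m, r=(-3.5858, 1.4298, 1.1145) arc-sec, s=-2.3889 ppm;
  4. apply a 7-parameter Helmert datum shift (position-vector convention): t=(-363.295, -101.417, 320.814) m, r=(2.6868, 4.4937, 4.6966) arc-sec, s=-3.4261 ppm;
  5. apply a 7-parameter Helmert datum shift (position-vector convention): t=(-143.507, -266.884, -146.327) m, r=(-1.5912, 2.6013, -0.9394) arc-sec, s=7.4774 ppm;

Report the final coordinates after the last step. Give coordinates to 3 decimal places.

start: φ=-33.092325°, λ=-144.484106°, h=1204.781 m
→ ECEF (a=6378388.000, f=1/297.0): X=-4354764.7634, Y=-3108046.5285, Z=-3463251.6395
→ Helmert 7p (PV): X=-4354816.4753, Y=-3108188.0993, Z=-3463327.1483
→ Helmert 7p (PV): X=-4354680.5391, Y=-3108805.0291, Z=-3463466.9938
→ Helmert 7p (PV): X=-4355033.5831, Y=-3108949.8349, Z=-3463079.9376
→ Helmert 7p (PV): X=-4355267.4886, Y=-3109246.8469, Z=-3463173.2520

X=-4355267.489 m, Y=-3109246.847 m, Z=-3463173.252 m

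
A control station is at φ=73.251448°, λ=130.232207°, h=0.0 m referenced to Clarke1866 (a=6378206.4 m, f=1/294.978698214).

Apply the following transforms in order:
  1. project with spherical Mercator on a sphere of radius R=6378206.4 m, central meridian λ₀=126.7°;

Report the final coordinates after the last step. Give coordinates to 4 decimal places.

start: φ=73.251448°, λ=130.232207°, h=0.000 m
→ merc (R=6378206.4, λ₀=126.7°): E=393207.7630, N=12220042.9088

E=393207.7630 m, N=12220042.9088 m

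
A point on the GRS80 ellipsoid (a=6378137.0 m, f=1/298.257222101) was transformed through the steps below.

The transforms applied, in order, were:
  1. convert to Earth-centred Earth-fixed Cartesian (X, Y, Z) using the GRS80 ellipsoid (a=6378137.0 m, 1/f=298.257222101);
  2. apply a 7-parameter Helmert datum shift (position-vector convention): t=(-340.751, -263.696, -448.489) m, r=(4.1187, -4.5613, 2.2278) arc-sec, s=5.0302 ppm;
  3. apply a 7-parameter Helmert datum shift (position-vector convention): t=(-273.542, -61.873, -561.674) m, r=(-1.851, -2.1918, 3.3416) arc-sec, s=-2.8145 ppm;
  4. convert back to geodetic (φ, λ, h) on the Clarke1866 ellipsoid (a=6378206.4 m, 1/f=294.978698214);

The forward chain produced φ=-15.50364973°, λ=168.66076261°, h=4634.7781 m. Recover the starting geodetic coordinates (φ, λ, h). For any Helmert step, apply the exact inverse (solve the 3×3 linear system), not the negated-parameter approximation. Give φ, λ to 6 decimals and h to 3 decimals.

φ=-15.493329°, λ=168.655389°, h=3884.142 m

start: φ=-15.503650°, λ=168.660763°, h=4634.778 m
→ ECEF (a=6378206.400, f=1/294.978698214): X=-6031991.1006, Y=1209607.1215, Z=-1695001.6824
→ Helmert⁻¹: X=-6031732.9404, Y=1209785.3215, Z=-1694369.8269
→ Helmert⁻¹: X=-6031386.2373, Y=1210074.2519, Z=-1693803.6030
→ geod (Bowring, a=6378137.000): φ=-15.49332900°, λ=168.65538900°, h=3884.1420 m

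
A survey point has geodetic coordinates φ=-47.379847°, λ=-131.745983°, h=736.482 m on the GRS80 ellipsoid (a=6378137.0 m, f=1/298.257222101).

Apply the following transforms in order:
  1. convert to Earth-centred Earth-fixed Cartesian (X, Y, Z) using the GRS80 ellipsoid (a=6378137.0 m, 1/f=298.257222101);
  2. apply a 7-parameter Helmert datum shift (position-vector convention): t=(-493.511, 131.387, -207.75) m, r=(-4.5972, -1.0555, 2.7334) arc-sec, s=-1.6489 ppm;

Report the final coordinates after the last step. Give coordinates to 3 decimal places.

start: φ=-47.379847°, λ=-131.745983°, h=736.482 m
→ ECEF (a=6378137.000, f=1/298.257222101): X=-2881181.1926, Y=-3228546.4029, Z=-4671004.4732
→ Helmert 7p (PV): X=-2881603.2660, Y=-3228551.9799, Z=-4671147.3075

X=-2881603.266 m, Y=-3228551.980 m, Z=-4671147.308 m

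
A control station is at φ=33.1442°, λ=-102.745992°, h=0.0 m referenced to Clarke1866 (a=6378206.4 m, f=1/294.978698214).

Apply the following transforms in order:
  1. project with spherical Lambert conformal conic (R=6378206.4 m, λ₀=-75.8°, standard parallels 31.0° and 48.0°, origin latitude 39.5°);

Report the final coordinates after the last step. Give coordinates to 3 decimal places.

E=-2462316.422 m, N=-328809.075 m

start: φ=33.144200°, λ=-102.745992°, h=0.000 m
→ lcc (R=6378206.4, λ₀=-75.8°): E=-2462316.4223, N=-328809.0755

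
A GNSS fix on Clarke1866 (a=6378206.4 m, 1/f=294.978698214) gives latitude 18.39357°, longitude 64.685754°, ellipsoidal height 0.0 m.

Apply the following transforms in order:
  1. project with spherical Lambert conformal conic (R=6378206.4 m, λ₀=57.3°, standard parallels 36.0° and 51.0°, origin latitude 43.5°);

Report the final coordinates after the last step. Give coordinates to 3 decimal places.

start: φ=18.393570°, λ=64.685754°, h=0.000 m
→ lcc (R=6378206.4, λ₀=57.3°): E=844433.6377, N=-2819660.0483

E=844433.638 m, N=-2819660.048 m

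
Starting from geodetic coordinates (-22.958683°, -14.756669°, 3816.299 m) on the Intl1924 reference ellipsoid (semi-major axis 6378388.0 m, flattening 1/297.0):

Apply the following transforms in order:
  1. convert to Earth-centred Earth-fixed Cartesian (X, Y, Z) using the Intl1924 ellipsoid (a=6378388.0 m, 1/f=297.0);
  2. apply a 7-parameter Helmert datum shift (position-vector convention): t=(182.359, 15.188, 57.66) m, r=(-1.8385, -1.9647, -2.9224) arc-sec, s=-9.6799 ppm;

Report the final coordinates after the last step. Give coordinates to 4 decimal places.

X=5685849.7598 m, Y=-1497705.7875 m, Z=-2473878.5312 m

start: φ=-22.958683°, λ=-14.756669°, h=3816.299 m
→ ECEF (a=6378388.000, f=1/297.0): X=5685720.0913, Y=-1497632.8652, Z=-2474027.6450
→ Helmert 7p (PV): X=5685849.7598, Y=-1497705.7875, Z=-2473878.5312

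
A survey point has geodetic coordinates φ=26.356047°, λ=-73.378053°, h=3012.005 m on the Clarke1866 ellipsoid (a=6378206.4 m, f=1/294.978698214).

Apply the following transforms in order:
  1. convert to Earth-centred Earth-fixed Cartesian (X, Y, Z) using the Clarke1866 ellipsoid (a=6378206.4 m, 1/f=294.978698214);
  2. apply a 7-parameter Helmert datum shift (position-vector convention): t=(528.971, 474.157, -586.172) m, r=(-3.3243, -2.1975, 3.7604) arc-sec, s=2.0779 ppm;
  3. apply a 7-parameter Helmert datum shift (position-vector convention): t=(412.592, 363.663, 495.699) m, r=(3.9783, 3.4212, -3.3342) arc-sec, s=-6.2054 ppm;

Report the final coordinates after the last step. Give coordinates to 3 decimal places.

start: φ=26.356047°, λ=-73.378053°, h=3012.005 m
→ ECEF (a=6378206.400, f=1/294.978698214): X=1636729.9923, Y=-5482629.9823, Z=2815640.4148
→ Helmert 7p (PV): X=1637332.3207, Y=-5482091.9996, Z=2815165.8926
→ Helmert 7p (PV): X=1637692.8301, Y=-5481775.0816, Z=2815511.2307

X=1637692.830 m, Y=-5481775.082 m, Z=2815511.231 m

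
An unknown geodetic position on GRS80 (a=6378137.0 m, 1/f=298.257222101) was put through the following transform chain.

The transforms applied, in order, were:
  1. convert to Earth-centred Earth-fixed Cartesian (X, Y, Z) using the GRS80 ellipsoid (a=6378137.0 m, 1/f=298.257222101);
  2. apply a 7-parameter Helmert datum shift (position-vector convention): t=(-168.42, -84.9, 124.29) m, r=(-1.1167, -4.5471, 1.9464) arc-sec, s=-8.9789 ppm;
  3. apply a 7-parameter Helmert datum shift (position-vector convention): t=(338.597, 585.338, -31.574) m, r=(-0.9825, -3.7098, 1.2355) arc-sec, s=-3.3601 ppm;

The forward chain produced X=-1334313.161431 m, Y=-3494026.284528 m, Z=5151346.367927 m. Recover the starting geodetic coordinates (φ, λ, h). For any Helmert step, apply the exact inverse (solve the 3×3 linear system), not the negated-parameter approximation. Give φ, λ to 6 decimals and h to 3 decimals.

φ=54.197134°, λ=-110.898410°, h=2126.178 m

start: X=-1334313.1614, Y=-3494026.2845, Z=5151346.3679 m
→ Helmert⁻¹: X=-1334584.5243, Y=-3494639.9085, Z=5151402.6085
→ Helmert⁻¹: X=-1334347.5015, Y=-3494601.6834, Z=5151335.0679
→ geod (Bowring, a=6378137.000): φ=54.19713400°, λ=-110.89841000°, h=2126.1780 m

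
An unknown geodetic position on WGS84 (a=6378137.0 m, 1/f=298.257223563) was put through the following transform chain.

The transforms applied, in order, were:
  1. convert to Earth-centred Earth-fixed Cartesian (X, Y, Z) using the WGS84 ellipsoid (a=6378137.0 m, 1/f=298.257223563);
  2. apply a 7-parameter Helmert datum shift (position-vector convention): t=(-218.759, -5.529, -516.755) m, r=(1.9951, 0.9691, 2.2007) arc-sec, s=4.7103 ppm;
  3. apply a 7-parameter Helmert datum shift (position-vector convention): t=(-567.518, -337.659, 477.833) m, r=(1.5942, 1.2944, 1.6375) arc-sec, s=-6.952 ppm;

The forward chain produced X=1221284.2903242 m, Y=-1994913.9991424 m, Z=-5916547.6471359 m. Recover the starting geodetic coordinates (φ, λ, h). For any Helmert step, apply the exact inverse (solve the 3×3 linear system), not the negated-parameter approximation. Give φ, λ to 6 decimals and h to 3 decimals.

start: X=1221284.2903, Y=-1994913.9991, Z=-5916547.6471 m
→ Helmert⁻¹: X=1221881.5995, Y=-1994645.6391, Z=-5917043.5313
→ Helmert⁻¹: X=1222101.1176, Y=-1994700.9809, Z=-5916473.8722
→ geod (Bowring, a=6378137.000): φ=-68.55792500°, λ=-58.50528800°, h=2524.8930 m

φ=-68.557925°, λ=-58.505288°, h=2524.893 m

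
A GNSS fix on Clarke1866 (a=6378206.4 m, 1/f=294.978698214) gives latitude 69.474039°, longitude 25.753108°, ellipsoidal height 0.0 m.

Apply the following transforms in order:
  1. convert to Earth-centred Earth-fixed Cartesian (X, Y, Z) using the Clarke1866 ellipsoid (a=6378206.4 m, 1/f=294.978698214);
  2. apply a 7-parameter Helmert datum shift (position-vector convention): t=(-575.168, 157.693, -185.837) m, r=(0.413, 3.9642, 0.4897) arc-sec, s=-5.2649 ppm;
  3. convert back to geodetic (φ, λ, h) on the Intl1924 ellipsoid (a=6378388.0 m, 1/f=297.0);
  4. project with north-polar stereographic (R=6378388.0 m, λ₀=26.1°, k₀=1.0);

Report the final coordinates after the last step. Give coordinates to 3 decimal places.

E=-13636.445 m, N=-2309585.739 m

start: φ=69.474039°, λ=25.753108°, h=0.000 m
→ ECEF (a=6378206.400, f=1/294.978698214): X=2020275.9883, Y=974600.5469, Z=5950533.7471
→ Helmert 7p (PV): X=2019802.2325, Y=974745.9906, Z=5950279.7051
→ geod (Bowring, a=6378388.000): φ=69.47542708°, λ=25.76171349°, h=-675.4352 m
→ stereo (R=6378388.0, λ₀=26.1°): E=-13636.4454, N=-2309585.7392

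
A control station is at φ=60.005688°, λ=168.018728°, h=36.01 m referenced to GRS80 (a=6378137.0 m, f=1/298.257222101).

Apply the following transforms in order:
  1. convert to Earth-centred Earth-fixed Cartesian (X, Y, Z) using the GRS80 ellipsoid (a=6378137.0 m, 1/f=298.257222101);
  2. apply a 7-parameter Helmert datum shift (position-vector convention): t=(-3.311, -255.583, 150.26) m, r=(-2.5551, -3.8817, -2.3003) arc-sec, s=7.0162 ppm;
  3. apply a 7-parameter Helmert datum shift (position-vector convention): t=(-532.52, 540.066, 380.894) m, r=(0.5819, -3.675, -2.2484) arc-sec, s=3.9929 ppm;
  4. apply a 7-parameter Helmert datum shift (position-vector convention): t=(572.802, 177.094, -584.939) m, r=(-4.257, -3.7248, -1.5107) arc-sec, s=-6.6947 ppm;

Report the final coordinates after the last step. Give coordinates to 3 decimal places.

start: φ=60.005688°, λ=168.018728°, h=36.010 m
→ ECEF (a=6378137.000, f=1/298.257222101): X=-3126938.0244, Y=663583.0036, Z=5500825.1506
→ Helmert 7p (PV): X=-3127059.3950, Y=663435.0906, Z=5500946.9390
→ Helmert 7p (PV): X=-3127695.1795, Y=663996.3735, Z=5501295.9547
→ Helmert 7p (PV): X=-3127195.9190, Y=664305.4674, Z=5500604.0017

X=-3127195.919 m, Y=664305.467 m, Z=5500604.002 m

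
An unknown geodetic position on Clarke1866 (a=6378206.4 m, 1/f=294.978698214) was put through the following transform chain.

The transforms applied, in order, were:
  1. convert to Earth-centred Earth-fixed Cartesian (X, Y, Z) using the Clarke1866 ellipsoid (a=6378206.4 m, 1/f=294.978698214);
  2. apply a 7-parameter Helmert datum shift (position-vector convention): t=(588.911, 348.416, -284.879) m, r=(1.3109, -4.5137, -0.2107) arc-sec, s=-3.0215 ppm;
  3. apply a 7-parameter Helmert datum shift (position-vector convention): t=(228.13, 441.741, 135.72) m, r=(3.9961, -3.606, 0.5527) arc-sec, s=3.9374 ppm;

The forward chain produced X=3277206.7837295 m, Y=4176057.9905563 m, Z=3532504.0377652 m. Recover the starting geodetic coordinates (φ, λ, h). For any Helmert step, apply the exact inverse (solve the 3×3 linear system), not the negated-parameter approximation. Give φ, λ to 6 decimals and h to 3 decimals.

φ=33.825572°, λ=51.877568°, h=3966.932 m

start: X=3277206.7837, Y=4176057.9906, Z=3532504.0378 m
→ Helmert⁻¹: X=3277038.6915, Y=4175659.4594, Z=3532216.2213
→ Helmert⁻¹: X=3276532.7151, Y=4175349.4561, Z=3532413.5372
→ geod (Bowring, a=6378206.400): φ=33.82557200°, λ=51.87756800°, h=3966.9320 m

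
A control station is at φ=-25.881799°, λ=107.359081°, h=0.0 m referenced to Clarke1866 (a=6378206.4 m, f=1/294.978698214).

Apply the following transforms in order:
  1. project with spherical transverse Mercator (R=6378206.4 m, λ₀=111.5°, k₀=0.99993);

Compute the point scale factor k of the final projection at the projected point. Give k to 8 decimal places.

1.00204690

start: φ=-25.881799°, λ=107.359081°, h=0.000 m
→ into tm (λ₀=111.5°): φ=-25.88179900°, λ−λ₀=-4.14091900°
scale k = 1.00204690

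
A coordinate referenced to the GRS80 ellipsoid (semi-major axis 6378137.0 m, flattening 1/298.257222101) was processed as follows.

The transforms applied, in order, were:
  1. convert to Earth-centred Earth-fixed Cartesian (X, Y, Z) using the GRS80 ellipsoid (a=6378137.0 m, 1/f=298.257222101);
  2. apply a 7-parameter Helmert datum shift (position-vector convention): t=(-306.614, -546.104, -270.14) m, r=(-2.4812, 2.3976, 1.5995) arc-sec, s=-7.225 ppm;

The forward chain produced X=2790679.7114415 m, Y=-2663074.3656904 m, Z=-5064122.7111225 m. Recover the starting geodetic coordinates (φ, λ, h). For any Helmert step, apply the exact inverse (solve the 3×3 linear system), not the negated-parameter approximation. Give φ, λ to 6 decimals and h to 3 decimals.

start: X=2790679.7114, Y=-2663074.3657, Z=-5064122.7111 m
→ Helmert⁻¹: X=2791044.7059, Y=-2662508.2275, Z=-5063888.7428
→ geod (Bowring, a=6378137.000): φ=-52.88770600°, λ=-43.64982800°, h=1098.1110 m

φ=-52.887706°, λ=-43.649828°, h=1098.111 m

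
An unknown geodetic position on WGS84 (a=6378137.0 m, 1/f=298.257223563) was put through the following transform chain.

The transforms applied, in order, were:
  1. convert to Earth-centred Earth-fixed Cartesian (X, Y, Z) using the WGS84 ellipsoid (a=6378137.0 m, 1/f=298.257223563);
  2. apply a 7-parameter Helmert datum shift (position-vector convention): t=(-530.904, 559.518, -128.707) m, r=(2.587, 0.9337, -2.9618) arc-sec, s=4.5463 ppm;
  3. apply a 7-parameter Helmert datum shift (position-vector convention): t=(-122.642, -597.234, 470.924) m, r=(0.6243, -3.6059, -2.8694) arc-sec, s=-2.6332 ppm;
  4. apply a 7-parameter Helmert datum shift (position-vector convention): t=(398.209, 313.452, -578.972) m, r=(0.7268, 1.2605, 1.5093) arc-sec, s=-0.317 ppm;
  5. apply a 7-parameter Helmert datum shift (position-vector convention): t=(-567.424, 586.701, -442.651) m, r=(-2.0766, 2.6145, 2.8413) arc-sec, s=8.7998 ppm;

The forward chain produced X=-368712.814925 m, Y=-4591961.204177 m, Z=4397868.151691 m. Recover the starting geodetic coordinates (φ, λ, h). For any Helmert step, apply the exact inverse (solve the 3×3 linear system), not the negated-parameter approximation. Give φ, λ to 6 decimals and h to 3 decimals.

start: X=-368712.8149, Y=-4591961.2042, Z=4397868.1517 m
→ Helmert⁻¹: X=-368261.1632, Y=-4592546.6989, Z=4398221.1948
→ Helmert⁻¹: X=-368719.9777, Y=-4592843.4091, Z=4398815.4914
→ Helmert⁻¹: X=-368457.5304, Y=-4592250.0806, Z=4398376.4898
→ Helmert⁻¹: X=-367878.9165, Y=-4592738.8338, Z=4398541.1374
→ geod (Bowring, a=6378137.000): φ=43.86336100°, λ=-94.57962100°, h=1996.0820 m

φ=43.863361°, λ=-94.579621°, h=1996.082 m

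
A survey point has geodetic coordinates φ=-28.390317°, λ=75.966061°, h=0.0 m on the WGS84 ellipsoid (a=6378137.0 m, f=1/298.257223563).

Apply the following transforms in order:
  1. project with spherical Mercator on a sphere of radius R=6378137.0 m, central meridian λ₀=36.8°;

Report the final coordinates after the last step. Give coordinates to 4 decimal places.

E=4359945.9669 m, N=-3298273.5552 m

start: φ=-28.390317°, λ=75.966061°, h=0.000 m
→ merc (R=6378137.0, λ₀=36.8°): E=4359945.9669, N=-3298273.5552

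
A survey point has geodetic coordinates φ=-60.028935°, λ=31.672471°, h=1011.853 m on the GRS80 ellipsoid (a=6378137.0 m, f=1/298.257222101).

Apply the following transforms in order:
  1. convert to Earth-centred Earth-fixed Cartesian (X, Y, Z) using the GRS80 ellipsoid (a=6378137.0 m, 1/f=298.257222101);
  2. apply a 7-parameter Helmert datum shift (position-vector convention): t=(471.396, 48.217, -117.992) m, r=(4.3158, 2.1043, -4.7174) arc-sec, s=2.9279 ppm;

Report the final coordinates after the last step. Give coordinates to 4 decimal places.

start: φ=-60.028935°, λ=31.672471°, h=1011.853 m
→ ECEF (a=6378137.000, f=1/298.257222101): X=2718992.8056, Y=1677479.9994, Z=-5502964.8354
→ Helmert 7p (PV): X=2719454.3866, Y=1677586.0848, Z=-5503091.5796

X=2719454.3866 m, Y=1677586.0848 m, Z=-5503091.5796 m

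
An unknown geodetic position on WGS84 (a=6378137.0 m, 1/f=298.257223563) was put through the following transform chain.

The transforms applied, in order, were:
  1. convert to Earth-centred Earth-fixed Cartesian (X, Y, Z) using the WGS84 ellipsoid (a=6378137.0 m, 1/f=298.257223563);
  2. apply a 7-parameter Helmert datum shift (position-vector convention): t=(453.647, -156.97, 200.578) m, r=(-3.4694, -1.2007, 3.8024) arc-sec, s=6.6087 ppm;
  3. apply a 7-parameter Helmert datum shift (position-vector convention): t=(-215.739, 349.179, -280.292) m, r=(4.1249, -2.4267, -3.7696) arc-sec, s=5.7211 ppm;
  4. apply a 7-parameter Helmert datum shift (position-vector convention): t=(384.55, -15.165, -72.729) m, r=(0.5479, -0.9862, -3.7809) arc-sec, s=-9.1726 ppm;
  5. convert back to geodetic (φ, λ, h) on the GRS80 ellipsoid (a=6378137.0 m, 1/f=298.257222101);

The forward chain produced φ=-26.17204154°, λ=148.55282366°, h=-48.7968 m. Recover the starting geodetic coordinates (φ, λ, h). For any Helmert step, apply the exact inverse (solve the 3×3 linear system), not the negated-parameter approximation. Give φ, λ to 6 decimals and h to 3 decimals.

start: φ=-26.172042°, λ=148.552824°, h=-48.797 m
→ ECEF (a=6378137.000, f=1/298.257222101): X=-4886592.6025, Y=2988314.3105, Z=-2796159.1948
→ Helmert⁻¹: X=-4887090.1238, Y=2988259.8774, Z=-2796096.6848
→ Helmert⁻¹: X=-4886933.9219, Y=2987748.3823, Z=-2795802.6523
→ Helmert⁻¹: X=-4887316.4624, Y=2988022.7293, Z=-2795906.0437
→ geod (Bowring, a=6378137.000): φ=-26.16813800°, λ=148.55908900°, h=257.2930 m

φ=-26.168138°, λ=148.559089°, h=257.293 m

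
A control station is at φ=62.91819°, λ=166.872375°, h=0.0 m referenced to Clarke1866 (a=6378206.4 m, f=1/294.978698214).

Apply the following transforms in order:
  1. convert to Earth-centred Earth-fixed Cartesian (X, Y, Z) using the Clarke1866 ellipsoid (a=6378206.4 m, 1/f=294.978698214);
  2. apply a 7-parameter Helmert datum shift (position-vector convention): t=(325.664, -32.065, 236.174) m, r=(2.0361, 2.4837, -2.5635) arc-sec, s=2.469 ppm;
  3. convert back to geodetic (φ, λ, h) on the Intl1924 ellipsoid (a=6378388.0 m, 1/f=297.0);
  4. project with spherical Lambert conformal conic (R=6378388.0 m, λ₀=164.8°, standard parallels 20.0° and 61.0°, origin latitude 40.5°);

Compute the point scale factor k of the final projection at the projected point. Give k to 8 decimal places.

start: φ=62.918190°, λ=166.872375°, h=0.000 m
→ ECEF (a=6378206.400, f=1/294.978698214): X=-2835489.0855, Y=661280.2980, Z=5655638.5578
→ Helmert 7p (PV): X=-2835094.1023, Y=661229.2772, Z=5655929.3664
→ geod (Bowring, a=6378388.000): φ=62.92147505°, λ=166.87158733°, h=-219.1535 m
→ into lcc (λ₀=164.8°): φ=62.92147505°, λ−λ₀=2.07158733°
scale k = 1.01569672

1.01569672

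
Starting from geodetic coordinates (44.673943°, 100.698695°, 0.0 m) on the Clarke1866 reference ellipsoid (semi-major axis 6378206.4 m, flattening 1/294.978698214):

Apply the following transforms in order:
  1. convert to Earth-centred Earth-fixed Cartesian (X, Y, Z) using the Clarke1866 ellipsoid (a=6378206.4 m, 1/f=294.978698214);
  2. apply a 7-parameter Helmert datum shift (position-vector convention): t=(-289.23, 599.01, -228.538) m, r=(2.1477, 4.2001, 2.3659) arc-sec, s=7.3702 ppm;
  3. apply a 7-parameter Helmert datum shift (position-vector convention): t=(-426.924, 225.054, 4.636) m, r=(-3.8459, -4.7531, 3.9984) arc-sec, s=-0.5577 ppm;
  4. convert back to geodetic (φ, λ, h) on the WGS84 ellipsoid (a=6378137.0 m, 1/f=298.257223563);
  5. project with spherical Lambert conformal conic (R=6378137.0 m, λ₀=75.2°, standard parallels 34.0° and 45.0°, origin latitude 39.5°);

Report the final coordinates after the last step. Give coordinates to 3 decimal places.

E=1991471.894 m, N=857265.203 m

start: φ=44.673943°, λ=100.698695°, h=0.000 m
→ ECEF (a=6378206.400, f=1/294.978698214): X=-843432.3363, Y=4464296.8527, Z=4461451.2412
→ Helmert 7p (PV): X=-843688.1417, Y=4464872.6365, Z=4461319.2438
→ Helmert 7p (PV): X=-844303.9509, Y=4465162.0290, Z=4461218.7005
→ geod (Bowring, a=6378137.000): φ=44.66391223°, λ=100.70746848°, h=508.2556 m
→ lcc (R=6378137.0, λ₀=75.2°): E=1991471.8943, N=857265.2026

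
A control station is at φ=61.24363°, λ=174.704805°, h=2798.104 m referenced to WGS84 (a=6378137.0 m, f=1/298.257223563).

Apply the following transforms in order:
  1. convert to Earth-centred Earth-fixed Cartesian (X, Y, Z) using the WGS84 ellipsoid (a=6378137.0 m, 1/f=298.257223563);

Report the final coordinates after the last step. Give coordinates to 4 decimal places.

X=-3064569.9278 m, Y=284032.3428 m, Z=5570906.7048 m

start: φ=61.243630°, λ=174.704805°, h=2798.104 m
→ ECEF (a=6378137.000, f=1/298.257223563): X=-3064569.9278, Y=284032.3428, Z=5570906.7048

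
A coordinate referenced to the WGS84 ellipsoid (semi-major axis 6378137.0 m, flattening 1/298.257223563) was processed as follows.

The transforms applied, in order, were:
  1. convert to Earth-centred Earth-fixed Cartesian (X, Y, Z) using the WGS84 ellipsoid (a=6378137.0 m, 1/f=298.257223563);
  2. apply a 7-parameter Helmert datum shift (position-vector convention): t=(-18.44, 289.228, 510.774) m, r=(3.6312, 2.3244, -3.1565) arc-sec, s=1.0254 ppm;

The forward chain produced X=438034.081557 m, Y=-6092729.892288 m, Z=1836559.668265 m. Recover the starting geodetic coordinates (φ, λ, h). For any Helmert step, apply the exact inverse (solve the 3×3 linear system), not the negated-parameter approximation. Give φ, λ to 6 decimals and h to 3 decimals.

φ=16.836117°, λ=-85.887138°, h=2339.298 m

start: X=438034.0816, Y=-6092729.8923, Z=1836559.6683 m
→ Helmert⁻¹: X=438124.6223, Y=-6092973.8431, Z=1836159.2129
→ geod (Bowring, a=6378137.000): φ=16.83611700°, λ=-85.88713800°, h=2339.2980 m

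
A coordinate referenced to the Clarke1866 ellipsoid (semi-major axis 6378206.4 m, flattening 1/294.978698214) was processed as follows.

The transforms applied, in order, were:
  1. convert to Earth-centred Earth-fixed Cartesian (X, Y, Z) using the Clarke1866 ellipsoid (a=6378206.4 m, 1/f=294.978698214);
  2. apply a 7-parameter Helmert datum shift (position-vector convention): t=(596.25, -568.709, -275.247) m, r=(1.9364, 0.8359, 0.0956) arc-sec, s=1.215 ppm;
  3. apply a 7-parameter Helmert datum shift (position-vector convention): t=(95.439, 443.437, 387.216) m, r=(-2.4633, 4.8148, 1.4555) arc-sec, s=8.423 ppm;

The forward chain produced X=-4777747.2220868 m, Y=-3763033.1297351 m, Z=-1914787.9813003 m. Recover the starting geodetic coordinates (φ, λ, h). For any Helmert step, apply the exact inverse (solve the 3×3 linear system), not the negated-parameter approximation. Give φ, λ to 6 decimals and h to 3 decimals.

start: X=-4777747.2221, Y=-3763033.1297, Z=-1914787.9813 m
→ Helmert⁻¹: X=-4777784.2650, Y=-3763388.2795, Z=-1915315.5368
→ Helmert⁻¹: X=-4778368.6926, Y=-3762830.7621, Z=-1915022.0024
→ geod (Bowring, a=6378206.400): φ=-17.58906500°, λ=-141.78056400°, h=194.8990 m

φ=-17.589065°, λ=-141.780564°, h=194.899 m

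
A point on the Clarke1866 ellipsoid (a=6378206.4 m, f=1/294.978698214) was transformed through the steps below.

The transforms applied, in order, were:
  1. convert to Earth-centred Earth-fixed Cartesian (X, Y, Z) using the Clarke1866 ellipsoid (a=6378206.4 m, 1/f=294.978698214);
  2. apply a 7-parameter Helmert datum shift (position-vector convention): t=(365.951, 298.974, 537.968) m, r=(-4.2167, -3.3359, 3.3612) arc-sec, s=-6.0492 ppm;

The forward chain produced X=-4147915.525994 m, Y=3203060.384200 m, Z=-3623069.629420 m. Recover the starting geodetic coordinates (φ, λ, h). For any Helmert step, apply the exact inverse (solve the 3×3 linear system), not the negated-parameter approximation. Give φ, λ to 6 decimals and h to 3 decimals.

start: X=-4147915.5260, Y=3203060.3842, Z=-3623069.6294 m
→ Helmert⁻¹: X=-4148312.9800, Y=3202922.4592, Z=-3623496.9494
→ geod (Bowring, a=6378206.400): φ=-34.84167600°, λ=142.32818300°, h=383.8730 m

φ=-34.841676°, λ=142.328183°, h=383.873 m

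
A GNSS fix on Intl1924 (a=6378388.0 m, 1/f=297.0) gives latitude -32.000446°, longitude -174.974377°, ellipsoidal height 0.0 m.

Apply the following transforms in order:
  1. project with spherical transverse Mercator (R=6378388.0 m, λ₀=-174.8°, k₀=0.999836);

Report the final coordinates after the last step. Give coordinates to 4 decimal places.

start: φ=-32.000446°, λ=-174.974377°, h=0.000 m
→ tm (R=6378388.0, λ₀=-174.8°): E=-16459.8146, N=-3561842.5781

E=-16459.8146 m, N=-3561842.5781 m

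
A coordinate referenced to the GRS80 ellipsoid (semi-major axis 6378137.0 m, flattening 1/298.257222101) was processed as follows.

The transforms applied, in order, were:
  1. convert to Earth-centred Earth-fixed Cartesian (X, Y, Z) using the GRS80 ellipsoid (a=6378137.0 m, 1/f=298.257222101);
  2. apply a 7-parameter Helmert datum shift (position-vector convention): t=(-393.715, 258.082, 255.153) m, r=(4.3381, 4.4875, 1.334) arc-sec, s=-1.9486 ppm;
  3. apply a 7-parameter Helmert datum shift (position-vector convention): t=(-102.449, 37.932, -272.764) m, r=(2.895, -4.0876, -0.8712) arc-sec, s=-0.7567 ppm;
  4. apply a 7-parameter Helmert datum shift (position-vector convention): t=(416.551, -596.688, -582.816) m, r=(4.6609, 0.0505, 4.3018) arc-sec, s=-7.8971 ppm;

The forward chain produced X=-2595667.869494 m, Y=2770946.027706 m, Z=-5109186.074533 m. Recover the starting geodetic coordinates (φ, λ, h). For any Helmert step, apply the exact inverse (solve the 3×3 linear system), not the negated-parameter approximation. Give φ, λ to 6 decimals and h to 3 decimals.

φ=-53.564956°, λ=133.126950°, h=833.930 m

start: X=-2595667.8695, Y=2770946.0277, Z=-5109186.0745 m
→ Helmert⁻¹: X=-2596045.8697, Y=2771503.3056, Z=-5108706.8644
→ Helmert⁻¹: X=-2596058.3255, Y=2771384.8072, Z=-5108425.4166
→ Helmert⁻¹: X=-2595540.5997, Y=2771041.4646, Z=-5108805.2727
→ geod (Bowring, a=6378137.000): φ=-53.56495600°, λ=133.12695000°, h=833.9300 m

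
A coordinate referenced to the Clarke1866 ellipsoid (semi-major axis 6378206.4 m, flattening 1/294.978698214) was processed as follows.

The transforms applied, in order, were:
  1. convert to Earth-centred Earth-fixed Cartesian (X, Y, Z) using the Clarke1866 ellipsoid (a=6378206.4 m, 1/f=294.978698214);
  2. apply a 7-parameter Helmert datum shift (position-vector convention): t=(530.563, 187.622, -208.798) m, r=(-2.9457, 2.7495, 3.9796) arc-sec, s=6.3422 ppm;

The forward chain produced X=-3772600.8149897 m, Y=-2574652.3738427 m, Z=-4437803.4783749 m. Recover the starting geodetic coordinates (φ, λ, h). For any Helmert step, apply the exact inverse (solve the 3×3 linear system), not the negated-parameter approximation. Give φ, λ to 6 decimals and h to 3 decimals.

φ=-44.366165°, λ=-145.691145°, h=840.368 m

start: X=-3772600.8150, Y=-2574652.3738, Z=-4437803.4784 m
→ Helmert⁻¹: X=-3773097.9696, Y=-2574687.4942, Z=-4437653.6012
→ geod (Bowring, a=6378206.400): φ=-44.36616500°, λ=-145.69114500°, h=840.3680 m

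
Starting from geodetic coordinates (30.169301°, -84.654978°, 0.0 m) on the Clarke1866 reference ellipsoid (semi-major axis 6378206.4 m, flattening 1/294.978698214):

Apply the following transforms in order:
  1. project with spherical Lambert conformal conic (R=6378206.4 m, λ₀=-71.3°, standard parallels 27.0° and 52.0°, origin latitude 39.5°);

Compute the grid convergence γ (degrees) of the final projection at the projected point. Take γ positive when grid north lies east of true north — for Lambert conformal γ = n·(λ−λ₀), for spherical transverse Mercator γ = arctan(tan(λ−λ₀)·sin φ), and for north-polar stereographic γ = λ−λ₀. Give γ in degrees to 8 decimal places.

-8.56407141

start: φ=30.169301°, λ=-84.654978°, h=0.000 m
→ into lcc (λ₀=-71.3°): φ=30.16930100°, λ−λ₀=-13.35497800°
convergence γ = -8.56407141°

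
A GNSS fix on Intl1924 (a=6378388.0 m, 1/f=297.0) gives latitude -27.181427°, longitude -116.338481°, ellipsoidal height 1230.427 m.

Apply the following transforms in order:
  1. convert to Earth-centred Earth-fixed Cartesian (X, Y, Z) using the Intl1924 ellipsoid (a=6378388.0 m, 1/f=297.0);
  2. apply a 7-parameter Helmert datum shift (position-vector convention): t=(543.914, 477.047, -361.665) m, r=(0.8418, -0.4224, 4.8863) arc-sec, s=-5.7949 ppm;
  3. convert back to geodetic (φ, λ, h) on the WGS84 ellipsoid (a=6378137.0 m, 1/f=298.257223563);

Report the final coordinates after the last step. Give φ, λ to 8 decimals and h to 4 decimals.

φ=-27.18668174°, λ=-116.33433997°, h=995.8195 m

start: φ=-27.181427°, λ=-116.338481°, h=1230.427 m
→ ECEF (a=6378388.000, f=1/297.0): X=-2519649.3907, Y=-5089514.6419, Z=-2896715.1258
→ Helmert 7p (PV): X=-2518964.3765, Y=-5089055.9686, Z=-2897085.9355
→ geod (Bowring, a=6378137.000): φ=-27.18668174°, λ=-116.33433997°, h=995.8195 m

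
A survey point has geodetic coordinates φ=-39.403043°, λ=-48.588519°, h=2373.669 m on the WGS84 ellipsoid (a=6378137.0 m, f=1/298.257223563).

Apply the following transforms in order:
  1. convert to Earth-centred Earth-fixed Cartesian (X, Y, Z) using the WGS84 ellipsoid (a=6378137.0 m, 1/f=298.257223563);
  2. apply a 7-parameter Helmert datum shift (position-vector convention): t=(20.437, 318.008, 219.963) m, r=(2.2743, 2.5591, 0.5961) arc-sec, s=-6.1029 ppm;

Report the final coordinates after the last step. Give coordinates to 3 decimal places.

start: φ=-39.403043°, λ=-48.588519°, h=2373.669 m
→ ECEF (a=6378137.000, f=1/298.257223563): X=3265559.3763, Y=-3702554.1305, Z=-4028498.2649
→ Helmert 7p (PV): X=3265520.6034, Y=-3702159.6705, Z=-4028335.0560

X=3265520.603 m, Y=-3702159.670 m, Z=-4028335.056 m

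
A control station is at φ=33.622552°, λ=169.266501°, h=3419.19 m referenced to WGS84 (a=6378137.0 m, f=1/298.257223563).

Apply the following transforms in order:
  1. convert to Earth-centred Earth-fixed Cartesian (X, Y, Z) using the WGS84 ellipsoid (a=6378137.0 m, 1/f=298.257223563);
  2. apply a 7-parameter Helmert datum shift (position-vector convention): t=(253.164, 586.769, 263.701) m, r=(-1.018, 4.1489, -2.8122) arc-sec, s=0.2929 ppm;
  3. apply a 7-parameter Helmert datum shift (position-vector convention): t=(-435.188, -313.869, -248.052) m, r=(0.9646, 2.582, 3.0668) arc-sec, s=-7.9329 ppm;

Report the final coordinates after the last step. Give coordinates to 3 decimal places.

start: φ=33.622552°, λ=169.266501°, h=3419.190 m
→ ECEF (a=6378137.000, f=1/298.257223563): X=-5226334.4048, Y=990691.2535, Z=3513554.3642
→ Helmert 7p (PV): X=-5225998.5914, Y=991366.9090, Z=3513919.3296
→ Helmert 7p (PV): X=-5226363.0753, Y=990951.0419, Z=3513713.4561

X=-5226363.075 m, Y=990951.042 m, Z=3513713.456 m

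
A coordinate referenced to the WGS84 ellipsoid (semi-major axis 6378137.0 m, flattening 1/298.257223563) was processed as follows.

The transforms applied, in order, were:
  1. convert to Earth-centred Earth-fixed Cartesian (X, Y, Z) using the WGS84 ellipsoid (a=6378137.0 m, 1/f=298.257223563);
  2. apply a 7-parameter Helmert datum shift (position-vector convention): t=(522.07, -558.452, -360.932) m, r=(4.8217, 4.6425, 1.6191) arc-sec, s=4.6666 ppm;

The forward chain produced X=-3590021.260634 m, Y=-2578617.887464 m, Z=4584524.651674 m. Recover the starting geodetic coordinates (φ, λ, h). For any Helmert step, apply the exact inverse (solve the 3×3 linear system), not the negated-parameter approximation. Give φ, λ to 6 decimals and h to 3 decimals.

start: X=-3590021.2606, Y=-2578617.8875, Z=4584524.6517 m
→ Helmert⁻¹: X=-3590650.0040, Y=-2577912.0430, Z=4584843.6334
→ geod (Bowring, a=6378137.000): φ=46.23950500°, λ=-144.32349200°, h=1582.6880 m

φ=46.239505°, λ=-144.323492°, h=1582.688 m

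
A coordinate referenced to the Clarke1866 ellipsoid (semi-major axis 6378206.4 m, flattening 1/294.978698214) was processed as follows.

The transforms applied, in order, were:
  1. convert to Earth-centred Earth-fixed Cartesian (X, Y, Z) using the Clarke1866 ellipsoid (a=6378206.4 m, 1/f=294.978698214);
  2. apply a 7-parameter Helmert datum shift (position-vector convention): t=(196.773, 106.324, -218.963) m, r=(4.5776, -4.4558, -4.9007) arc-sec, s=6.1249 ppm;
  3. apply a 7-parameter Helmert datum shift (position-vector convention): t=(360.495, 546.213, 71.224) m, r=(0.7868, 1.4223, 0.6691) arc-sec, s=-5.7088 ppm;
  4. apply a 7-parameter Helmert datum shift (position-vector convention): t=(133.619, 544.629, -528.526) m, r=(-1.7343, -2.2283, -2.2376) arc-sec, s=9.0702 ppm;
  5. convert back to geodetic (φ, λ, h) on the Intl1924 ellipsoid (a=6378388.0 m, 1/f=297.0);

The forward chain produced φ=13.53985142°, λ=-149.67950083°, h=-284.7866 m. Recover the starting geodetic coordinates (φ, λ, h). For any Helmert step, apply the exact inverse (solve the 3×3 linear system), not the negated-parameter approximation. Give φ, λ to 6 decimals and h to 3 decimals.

start: φ=13.539851°, λ=-149.679501°, h=-284.787 m
→ ECEF (a=6378388.000, f=1/297.0): X=-5353643.3229, Y=-3130986.5738, Z=1483486.1823
→ Helmert⁻¹: X=-5353678.3785, Y=-3131573.3551, Z=1484032.7538
→ Helmert⁻¹: X=-5354089.8315, Y=-3132114.4202, Z=1483945.0298
→ Helmert⁻¹: X=-5354147.3240, Y=-3132295.8287, Z=1484340.0790
→ geod (Bowring, a=6378206.400): φ=13.54563600°, λ=-149.67141200°, h=1170.3880 m

φ=13.545636°, λ=-149.671412°, h=1170.388 m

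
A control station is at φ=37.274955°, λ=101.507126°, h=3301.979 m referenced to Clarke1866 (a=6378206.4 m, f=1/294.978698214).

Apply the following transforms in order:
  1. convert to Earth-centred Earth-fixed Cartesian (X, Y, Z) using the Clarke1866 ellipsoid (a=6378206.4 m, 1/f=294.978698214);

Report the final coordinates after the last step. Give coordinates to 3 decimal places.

start: φ=37.274955°, λ=101.507126°, h=3301.979 m
→ ECEF (a=6378206.400, f=1/294.978698214): X=-1014270.5781, Y=4982127.3984, Z=3843525.8129

X=-1014270.578 m, Y=4982127.398 m, Z=3843525.813 m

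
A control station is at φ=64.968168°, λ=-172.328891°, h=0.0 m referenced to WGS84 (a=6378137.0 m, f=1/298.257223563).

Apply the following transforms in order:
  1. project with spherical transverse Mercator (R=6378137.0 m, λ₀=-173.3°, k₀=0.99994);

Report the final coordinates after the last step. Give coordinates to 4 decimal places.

start: φ=64.968168°, λ=-172.328891°, h=0.000 m
→ tm (R=6378137.0, λ₀=-173.3°): E=45736.7288, N=7232140.6487

E=45736.7288 m, N=7232140.6487 m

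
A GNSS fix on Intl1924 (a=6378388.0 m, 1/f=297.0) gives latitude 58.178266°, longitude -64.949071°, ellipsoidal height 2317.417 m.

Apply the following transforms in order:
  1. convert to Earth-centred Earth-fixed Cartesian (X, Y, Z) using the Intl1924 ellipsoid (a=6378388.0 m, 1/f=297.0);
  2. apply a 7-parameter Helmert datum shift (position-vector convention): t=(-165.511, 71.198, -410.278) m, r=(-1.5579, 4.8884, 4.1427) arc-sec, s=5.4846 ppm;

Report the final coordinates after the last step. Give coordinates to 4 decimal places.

X=1428069.5947 m, Y=-3055219.9423 m, Z=5397924.8234 m

start: φ=58.178266°, λ=-64.949071°, h=2317.417 m
→ ECEF (a=6378388.000, f=1/297.0): X=1428037.9696, Y=-3055343.8376, Z=5398316.2611
→ Helmert 7p (PV): X=1428069.5947, Y=-3055219.9423, Z=5397924.8234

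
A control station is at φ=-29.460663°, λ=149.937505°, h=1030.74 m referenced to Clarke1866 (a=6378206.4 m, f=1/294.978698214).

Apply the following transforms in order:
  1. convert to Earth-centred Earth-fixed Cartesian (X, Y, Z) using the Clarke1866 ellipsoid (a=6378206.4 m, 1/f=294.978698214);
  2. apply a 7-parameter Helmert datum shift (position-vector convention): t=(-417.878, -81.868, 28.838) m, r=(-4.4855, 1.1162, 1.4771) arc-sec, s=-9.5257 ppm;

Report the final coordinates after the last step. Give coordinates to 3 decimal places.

start: φ=-29.460663°, λ=149.937505°, h=1030.740 m
→ ECEF (a=6378206.400, f=1/294.978698214): X=-4811125.0410, Y=2784705.6873, Z=-3118794.7579
→ Helmert 7p (PV): X=-4811533.9084, Y=2784495.0183, Z=-3118770.7326

X=-4811533.908 m, Y=2784495.018 m, Z=-3118770.733 m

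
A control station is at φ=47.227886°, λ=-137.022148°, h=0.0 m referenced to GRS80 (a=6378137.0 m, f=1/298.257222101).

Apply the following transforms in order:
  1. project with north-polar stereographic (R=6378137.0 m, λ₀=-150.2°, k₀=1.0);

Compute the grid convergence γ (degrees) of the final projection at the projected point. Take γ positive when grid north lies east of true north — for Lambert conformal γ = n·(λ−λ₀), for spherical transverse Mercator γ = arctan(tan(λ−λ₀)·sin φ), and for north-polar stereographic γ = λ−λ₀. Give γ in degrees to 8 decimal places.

13.17785200

start: φ=47.227886°, λ=-137.022148°, h=0.000 m
→ into stereo (λ₀=-150.2°): φ=47.22788600°, λ−λ₀=13.17785200°
convergence γ = 13.17785200°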